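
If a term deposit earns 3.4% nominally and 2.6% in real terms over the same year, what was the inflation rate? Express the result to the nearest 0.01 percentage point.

From (1+r_nom) = (1+r_real)(1+π), we get 1+π = (1 + 3.4%)/(1 + 2.6%) = 1.034/1.026 ≈ 1.00780.
So π ≈ 0.7797%.

0.78%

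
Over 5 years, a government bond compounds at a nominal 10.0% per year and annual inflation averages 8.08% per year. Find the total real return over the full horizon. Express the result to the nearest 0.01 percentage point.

9.20%

The annual real rate is (1+10.0%)/(1+8.08%) − 1 = 1.7765%.
Compounded over 5 years: (1 + 0.017765)^5 − 1 ≈ 0.09204.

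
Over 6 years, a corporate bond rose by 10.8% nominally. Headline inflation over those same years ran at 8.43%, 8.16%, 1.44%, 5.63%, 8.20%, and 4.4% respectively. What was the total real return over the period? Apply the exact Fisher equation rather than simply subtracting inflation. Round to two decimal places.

-21.95%

Cumulative inflation factor: 1.0843 × 1.0816 × 1.0144 × 1.0563 × 1.0820 × 1.044 ≈ 1.41952.
Nominal growth factor: 1.10800. Real growth factor = 1.10800 / 1.41952 ≈ 0.78055.
Total real return ≈ -21.9452%.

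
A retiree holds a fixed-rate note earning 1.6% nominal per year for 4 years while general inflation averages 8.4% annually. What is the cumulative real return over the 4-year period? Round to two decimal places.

The annual real rate is (1+1.6%)/(1+8.4%) − 1 = -6.2731%.
Compounded over 4 years: (1 + -0.062731)^4 − 1 ≈ -0.22828.

-22.83%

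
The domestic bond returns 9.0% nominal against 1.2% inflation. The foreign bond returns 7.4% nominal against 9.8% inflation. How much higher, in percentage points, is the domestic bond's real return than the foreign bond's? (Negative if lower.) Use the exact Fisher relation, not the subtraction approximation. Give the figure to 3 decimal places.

9.893

The domestic bond real return: 1.090/1.012 − 1 = 7.7075%.
The foreign bond real return: 1.074/1.098 − 1 = -2.1858%.
Difference: 7.7075 − (-2.1858) = 9.8933 pp.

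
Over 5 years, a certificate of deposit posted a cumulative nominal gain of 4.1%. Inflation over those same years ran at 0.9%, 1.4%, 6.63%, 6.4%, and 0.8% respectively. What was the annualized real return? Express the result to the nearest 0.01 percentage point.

Cumulative inflation factor: 1.009 × 1.014 × 1.0663 × 1.064 × 1.008 ≈ 1.17007.
Nominal growth factor: 1.04100. Real growth factor = 1.04100 / 1.17007 ≈ 0.88969.
Annualized: 0.88969^(1/5) − 1 ≈ -0.02310.

-2.31%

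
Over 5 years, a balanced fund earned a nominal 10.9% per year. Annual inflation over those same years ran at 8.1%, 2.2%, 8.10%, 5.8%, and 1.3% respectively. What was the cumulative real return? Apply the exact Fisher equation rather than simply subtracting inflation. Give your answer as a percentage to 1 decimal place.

31.1%

Cumulative inflation factor: 1.081 × 1.022 × 1.0810 × 1.058 × 1.013 ≈ 1.27996.
Nominal growth factor: 1.67748. Real growth factor = 1.67748 / 1.27996 ≈ 1.31057.
Total real return ≈ 31.0570%.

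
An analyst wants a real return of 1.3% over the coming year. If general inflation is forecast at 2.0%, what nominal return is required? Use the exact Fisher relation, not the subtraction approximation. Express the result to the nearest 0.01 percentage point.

3.33%

By the Fisher equation, 1 + r_nom = (1 + 1.3%)(1 + 2.0%) = 1.013 × 1.020 = 1.03326.
So r_nom = 3.326%.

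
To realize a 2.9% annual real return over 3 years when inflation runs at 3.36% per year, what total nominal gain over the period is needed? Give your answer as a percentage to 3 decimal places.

Required annual nominal rate: (1+2.9%)(1+3.36%) − 1 = 6.35744%.
Cumulative over 3 years: (1 + 0.0635744)^3 − 1 ≈ 0.20311.

20.311%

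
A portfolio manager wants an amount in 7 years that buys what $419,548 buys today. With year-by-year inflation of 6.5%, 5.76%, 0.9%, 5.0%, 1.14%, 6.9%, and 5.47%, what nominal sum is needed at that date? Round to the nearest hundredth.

$570,903.59

Cumulative price-level factor: 1.065 × 1.0576 × 1.009 × 1.050 × 1.0114 × 1.069 × 1.0547 ≈ 1.3607586877.
Multiplying $419,548 by the price-level factor gives the future nominal sum.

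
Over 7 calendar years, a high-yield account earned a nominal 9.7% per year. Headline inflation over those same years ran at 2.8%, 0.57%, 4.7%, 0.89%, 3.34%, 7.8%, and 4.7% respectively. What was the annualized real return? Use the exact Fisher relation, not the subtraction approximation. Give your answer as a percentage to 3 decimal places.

Cumulative inflation factor: 1.028 × 1.0057 × 1.047 × 1.0089 × 1.0334 × 1.078 × 1.047 ≈ 1.27377.
Nominal growth factor: 1.91182. Real growth factor = 1.91182 / 1.27377 ≈ 1.50092.
Annualized: 1.50092^(1/7) − 1 ≈ 0.05973.

5.973%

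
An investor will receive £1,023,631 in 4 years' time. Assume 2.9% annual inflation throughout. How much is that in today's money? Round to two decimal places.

Price-level factor over 4 years: (1 + 2.9%)^4 ≈ 1.1211442633.
Purchasing power today: £1,023,631 divided by that factor.

£913,023.45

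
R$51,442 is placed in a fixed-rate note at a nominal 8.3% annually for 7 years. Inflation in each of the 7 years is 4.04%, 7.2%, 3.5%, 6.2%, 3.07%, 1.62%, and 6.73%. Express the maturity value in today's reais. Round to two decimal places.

Nominal value at maturity: R$51,442 × (1 + 8.3%)^7 ≈ R$89,891.17.
Price-level factor over 7 years: 1.0404 × 1.072 × 1.035 × 1.062 × 1.0307 × 1.0162 × 1.0673 ≈ 1.3704335162.
The maturity value deflated by that factor is the answer in today's purchasing power.

R$65,593.24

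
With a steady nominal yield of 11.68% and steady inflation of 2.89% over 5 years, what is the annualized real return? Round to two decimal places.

With constant rates the annual real return is the same each year: (1+11.68%)/(1+2.89%) − 1 = 0.08543.

8.54%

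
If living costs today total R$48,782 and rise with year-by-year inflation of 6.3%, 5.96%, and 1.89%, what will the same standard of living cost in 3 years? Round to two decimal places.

R$55,984.32

Cumulative price-level factor: 1.063 × 1.0596 × 1.0189 ≈ 1.1476429057.
Multiplying R$48,782 by the price-level factor gives the future nominal sum.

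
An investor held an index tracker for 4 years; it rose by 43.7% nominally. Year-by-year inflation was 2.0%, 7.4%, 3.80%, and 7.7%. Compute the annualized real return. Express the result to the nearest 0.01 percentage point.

Cumulative inflation factor: 1.020 × 1.074 × 1.0380 × 1.077 ≈ 1.22467.
Nominal growth factor: 1.43700. Real growth factor = 1.43700 / 1.22467 ≈ 1.17338.
Annualized: 1.17338^(1/4) − 1 ≈ 0.04078.

4.08%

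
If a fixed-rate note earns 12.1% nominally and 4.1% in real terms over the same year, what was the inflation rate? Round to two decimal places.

From (1+r_nom) = (1+r_real)(1+π), we get 1+π = (1 + 12.1%)/(1 + 4.1%) = 1.121/1.041 ≈ 1.07685.
So π ≈ 7.6849%.

7.68%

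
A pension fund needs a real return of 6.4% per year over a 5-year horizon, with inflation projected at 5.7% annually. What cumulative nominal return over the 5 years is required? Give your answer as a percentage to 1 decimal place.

79.9%

Required annual nominal rate: (1+6.4%)(1+5.7%) − 1 = 12.4648%.
Cumulative over 5 years: (1 + 0.124648)^5 − 1 ≈ 0.79922.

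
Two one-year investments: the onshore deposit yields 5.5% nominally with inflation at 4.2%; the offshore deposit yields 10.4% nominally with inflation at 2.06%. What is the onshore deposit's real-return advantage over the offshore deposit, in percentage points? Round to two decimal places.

-6.92

The onshore deposit real return: 1.055/1.042 − 1 = 1.248%.
The offshore deposit real return: 1.104/1.0206 − 1 = 8.172%.
Difference: 1.248 − 8.172 = -6.924 pp.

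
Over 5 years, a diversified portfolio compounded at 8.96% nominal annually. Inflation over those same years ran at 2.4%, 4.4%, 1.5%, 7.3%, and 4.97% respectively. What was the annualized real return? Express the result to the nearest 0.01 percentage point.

4.67%

Cumulative inflation factor: 1.024 × 1.044 × 1.015 × 1.073 × 1.0497 ≈ 1.22217.
Nominal growth factor: 1.53580. Real growth factor = 1.53580 / 1.22217 ≈ 1.25662.
Annualized: 1.25662^(1/5) − 1 ≈ 0.04674.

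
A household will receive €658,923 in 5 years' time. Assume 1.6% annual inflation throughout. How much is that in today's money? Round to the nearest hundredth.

Price-level factor over 5 years: (1 + 1.6%)^5 ≈ 1.0826012887.
Purchasing power today: €658,923 divided by that factor.

€608,647.90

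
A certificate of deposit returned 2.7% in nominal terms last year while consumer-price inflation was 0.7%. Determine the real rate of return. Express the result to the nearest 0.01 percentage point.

1.99%

Real return via the Fisher equation: (1 + 2.7%)/(1 + 0.7%) − 1 = 1.027/1.007 − 1 ≈ 0.01986.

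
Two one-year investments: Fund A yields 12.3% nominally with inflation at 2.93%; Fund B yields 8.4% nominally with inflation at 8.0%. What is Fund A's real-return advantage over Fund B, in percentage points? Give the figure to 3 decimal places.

8.733

Fund A real return: 1.123/1.0293 − 1 = 9.1033%.
Fund B real return: 1.084/1.080 − 1 = 0.3704%.
Difference: 9.1033 − 0.3704 = 8.7329 pp.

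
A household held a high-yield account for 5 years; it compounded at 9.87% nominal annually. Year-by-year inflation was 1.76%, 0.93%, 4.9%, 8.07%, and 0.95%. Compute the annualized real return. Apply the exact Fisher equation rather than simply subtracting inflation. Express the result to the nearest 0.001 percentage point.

Cumulative inflation factor: 1.0176 × 1.0093 × 1.049 × 1.0807 × 1.0095 ≈ 1.17540.
Nominal growth factor: 1.60102. Real growth factor = 1.60102 / 1.17540 ≈ 1.36211.
Annualized: 1.36211^(1/5) − 1 ≈ 0.06376.

6.376%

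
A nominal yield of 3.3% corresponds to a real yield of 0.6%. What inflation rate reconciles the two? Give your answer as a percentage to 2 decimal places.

From (1+r_nom) = (1+r_real)(1+π), we get 1+π = (1 + 3.3%)/(1 + 0.6%) = 1.033/1.006 ≈ 1.02684.
So π ≈ 2.6839%.

2.68%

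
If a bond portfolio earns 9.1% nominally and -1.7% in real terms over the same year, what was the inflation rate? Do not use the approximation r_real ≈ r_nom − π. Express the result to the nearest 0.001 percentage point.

From (1+r_nom) = (1+r_real)(1+π), we get 1+π = (1 + 9.1%)/(1 − 1.7%) = 1.091/0.983 ≈ 1.10987.
So π ≈ 10.9868%.

10.987%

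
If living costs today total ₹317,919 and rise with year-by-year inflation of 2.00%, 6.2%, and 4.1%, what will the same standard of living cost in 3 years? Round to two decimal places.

Cumulative price-level factor: 1.0200 × 1.062 × 1.041 = 1.12765284.
The nominal amount required is ₹317,919 scaled up by that factor.

₹358,502.26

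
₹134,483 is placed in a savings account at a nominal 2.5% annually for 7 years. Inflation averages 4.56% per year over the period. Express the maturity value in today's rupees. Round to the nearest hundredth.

₹116,997.19

Nominal value at maturity: ₹134,483 × (1 + 2.5%)^7 ≈ ₹159,858.03.
Price-level factor over 7 years: (1 + 4.56%)^7 ≈ 1.3663407531.
The maturity value deflated by that factor is the answer in today's purchasing power.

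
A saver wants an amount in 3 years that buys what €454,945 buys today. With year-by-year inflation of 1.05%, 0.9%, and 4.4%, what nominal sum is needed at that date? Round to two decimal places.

€484,269.23

Cumulative price-level factor: 1.0105 × 1.009 × 1.044 = 1.064456658.
The nominal amount required is €454,945 scaled up by that factor.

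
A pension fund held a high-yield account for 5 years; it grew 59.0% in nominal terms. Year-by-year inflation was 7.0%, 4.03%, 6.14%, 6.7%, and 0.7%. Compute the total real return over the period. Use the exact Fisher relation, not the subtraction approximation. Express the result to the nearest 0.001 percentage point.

25.251%

Cumulative inflation factor: 1.070 × 1.0403 × 1.0614 × 1.067 × 1.007 ≈ 1.26945.
Nominal growth factor: 1.59000. Real growth factor = 1.59000 / 1.26945 ≈ 1.25251.
Total real return ≈ 25.2512%.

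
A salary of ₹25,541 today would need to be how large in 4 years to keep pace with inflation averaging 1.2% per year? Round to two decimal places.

Cumulative price-level factor: (1+1.2%)^4 ≈ 1.0488709327.
The nominal amount required is ₹25,541 scaled up by that factor.

₹26,789.21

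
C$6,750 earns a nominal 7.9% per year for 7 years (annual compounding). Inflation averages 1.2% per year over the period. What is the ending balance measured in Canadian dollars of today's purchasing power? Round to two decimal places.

Nominal value at maturity: C$6,750 × (1 + 7.9%)^7 ≈ C$11,493.54.
Price-level factor over 7 years: (1 + 1.2%)^7 ≈ 1.0870852110.
The maturity value deflated by that factor is the answer in today's purchasing power.

C$10,572.81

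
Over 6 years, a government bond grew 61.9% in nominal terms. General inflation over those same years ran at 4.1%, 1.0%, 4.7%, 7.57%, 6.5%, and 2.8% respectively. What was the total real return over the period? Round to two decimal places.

Cumulative inflation factor: 1.041 × 1.010 × 1.047 × 1.0757 × 1.065 × 1.028 ≈ 1.29644.
Nominal growth factor: 1.61900. Real growth factor = 1.61900 / 1.29644 ≈ 1.24880.
Total real return ≈ 24.8804%.

24.88%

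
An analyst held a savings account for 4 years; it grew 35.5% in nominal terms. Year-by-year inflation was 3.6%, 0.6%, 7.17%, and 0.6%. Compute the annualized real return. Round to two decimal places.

Cumulative inflation factor: 1.036 × 1.006 × 1.0717 × 1.006 ≈ 1.12364.
Nominal growth factor: 1.35500. Real growth factor = 1.35500 / 1.12364 ≈ 1.20590.
Annualized: 1.20590^(1/4) − 1 ≈ 0.04792.

4.79%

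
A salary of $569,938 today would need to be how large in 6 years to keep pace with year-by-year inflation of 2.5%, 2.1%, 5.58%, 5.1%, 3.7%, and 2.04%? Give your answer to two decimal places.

Cumulative price-level factor: 1.025 × 1.021 × 1.0558 × 1.051 × 1.037 × 1.0204 ≈ 1.2288056159.
The nominal amount required is $569,938 scaled up by that factor.

$700,343.02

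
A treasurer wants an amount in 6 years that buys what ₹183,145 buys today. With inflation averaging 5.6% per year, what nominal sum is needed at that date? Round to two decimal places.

Cumulative price-level factor: (1+5.6%)^6 ≈ 1.3867031727.
The nominal amount required is ₹183,145 scaled up by that factor.

₹253,967.75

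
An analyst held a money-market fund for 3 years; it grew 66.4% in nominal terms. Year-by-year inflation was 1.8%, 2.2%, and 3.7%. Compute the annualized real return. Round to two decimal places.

15.54%

Cumulative inflation factor: 1.018 × 1.022 × 1.037 ≈ 1.07889.
Nominal growth factor: 1.66400. Real growth factor = 1.66400 / 1.07889 ≈ 1.54232.
Annualized: 1.54232^(1/3) − 1 ≈ 0.15538.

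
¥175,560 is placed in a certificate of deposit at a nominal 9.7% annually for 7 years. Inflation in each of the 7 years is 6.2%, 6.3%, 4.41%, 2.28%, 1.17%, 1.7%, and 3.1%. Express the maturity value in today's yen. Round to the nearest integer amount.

¥262,452

Nominal value at maturity: ¥175,560 × (1 + 9.7%)^7 ≈ ¥335,639.
Price-level factor over 7 years: 1.062 × 1.063 × 1.0441 × 1.0228 × 1.0117 × 1.017 × 1.031 ≈ 1.2788569399.
The maturity value deflated by that factor is the answer in today's purchasing power.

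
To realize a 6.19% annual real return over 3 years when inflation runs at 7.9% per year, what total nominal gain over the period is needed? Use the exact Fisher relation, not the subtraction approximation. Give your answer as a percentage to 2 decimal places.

Required annual nominal rate: (1+6.19%)(1+7.9%) − 1 = 14.57901%.
Cumulative over 3 years: (1 + 0.1457901)^3 − 1 ≈ 0.50423.

50.42%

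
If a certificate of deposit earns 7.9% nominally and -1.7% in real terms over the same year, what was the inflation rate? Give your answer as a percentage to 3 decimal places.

9.766%

From (1+r_nom) = (1+r_real)(1+π), we get 1+π = (1 + 7.9%)/(1 − 1.7%) = 1.079/0.983 ≈ 1.09766.
So π ≈ 9.7660%.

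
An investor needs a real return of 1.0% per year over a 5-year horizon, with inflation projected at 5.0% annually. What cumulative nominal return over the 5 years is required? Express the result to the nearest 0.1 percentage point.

Required annual nominal rate: (1+1.0%)(1+5.0%) − 1 = 6.05%.
Cumulative over 5 years: (1 + 0.0605)^5 − 1 ≈ 0.34138.

34.1%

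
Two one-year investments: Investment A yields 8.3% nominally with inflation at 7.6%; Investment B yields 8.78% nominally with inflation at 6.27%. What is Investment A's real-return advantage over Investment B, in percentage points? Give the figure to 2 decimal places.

-1.71

Investment A real return: 1.083/1.076 − 1 = 0.651%.
Investment B real return: 1.0878/1.0627 − 1 = 2.362%.
Difference: 0.651 − 2.362 = -1.711 pp.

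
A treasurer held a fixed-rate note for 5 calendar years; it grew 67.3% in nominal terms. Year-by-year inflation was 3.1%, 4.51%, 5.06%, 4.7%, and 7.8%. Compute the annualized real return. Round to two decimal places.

5.54%

Cumulative inflation factor: 1.031 × 1.0451 × 1.0506 × 1.047 × 1.078 ≈ 1.27767.
Nominal growth factor: 1.67300. Real growth factor = 1.67300 / 1.27767 ≈ 1.30941.
Annualized: 1.30941^(1/5) − 1 ≈ 0.05540.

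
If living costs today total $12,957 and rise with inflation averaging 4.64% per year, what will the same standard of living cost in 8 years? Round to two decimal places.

Cumulative price-level factor: (1+4.64%)^8 ≈ 1.4374139252.
Multiplying $12,957 by the price-level factor gives the future nominal sum.

$18,624.57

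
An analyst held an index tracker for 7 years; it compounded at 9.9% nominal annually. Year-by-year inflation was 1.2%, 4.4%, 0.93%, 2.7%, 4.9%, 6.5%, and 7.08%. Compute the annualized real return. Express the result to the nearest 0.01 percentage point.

5.74%

Cumulative inflation factor: 1.012 × 1.044 × 1.0093 × 1.027 × 1.049 × 1.065 × 1.0708 ≈ 1.31010.
Nominal growth factor: 1.93635. Real growth factor = 1.93635 / 1.31010 ≈ 1.47801.
Annualized: 1.47801^(1/7) − 1 ≈ 0.05740.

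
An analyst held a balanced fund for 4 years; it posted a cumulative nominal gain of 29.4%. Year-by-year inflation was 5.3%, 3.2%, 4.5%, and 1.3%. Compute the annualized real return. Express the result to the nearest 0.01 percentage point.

Cumulative inflation factor: 1.053 × 1.032 × 1.045 × 1.013 ≈ 1.15036.
Nominal growth factor: 1.29400. Real growth factor = 1.29400 / 1.15036 ≈ 1.12487.
Annualized: 1.12487^(1/4) − 1 ≈ 0.02985.

2.99%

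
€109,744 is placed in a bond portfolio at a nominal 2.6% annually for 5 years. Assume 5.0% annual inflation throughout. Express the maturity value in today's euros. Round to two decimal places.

€97,762.23

Nominal value at maturity: €109,744 × (1 + 2.6%)^5 ≈ €124,772.13.
Price-level factor over 5 years: (1 + 5.0%)^5 = 1.2762815625.
Dividing the nominal maturity value by the price-level factor gives the value in today's money.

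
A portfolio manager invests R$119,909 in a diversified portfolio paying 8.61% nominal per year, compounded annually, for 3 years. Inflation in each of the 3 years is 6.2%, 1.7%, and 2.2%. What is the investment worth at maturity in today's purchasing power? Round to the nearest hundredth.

R$139,176.16

Nominal value at maturity: R$119,909 × (1 + 8.61%)^3 ≈ R$153,624.76.
Price-level factor over 3 years: 1.062 × 1.017 × 1.022 = 1.103815188.
The maturity value deflated by that factor is the answer in today's purchasing power.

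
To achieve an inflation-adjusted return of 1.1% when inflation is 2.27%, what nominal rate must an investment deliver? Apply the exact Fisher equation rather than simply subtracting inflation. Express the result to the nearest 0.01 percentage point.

By the Fisher equation, 1 + r_nom = (1 + 1.1%)(1 + 2.27%) = 1.011 × 1.0227 = 1.0339497.
So r_nom = 3.39497%.

3.39%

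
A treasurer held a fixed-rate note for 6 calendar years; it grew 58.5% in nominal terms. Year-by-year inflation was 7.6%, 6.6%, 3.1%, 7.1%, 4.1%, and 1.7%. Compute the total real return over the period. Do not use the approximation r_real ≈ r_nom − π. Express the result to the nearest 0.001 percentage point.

Cumulative inflation factor: 1.076 × 1.066 × 1.031 × 1.071 × 1.041 × 1.017 ≈ 1.34088.
Nominal growth factor: 1.58500. Real growth factor = 1.58500 / 1.34088 ≈ 1.18206.
Total real return ≈ 18.2061%.

18.206%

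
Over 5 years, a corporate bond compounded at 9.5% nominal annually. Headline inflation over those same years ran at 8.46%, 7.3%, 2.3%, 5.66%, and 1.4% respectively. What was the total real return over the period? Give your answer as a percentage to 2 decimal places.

23.42%

Cumulative inflation factor: 1.0846 × 1.073 × 1.023 × 1.0566 × 1.014 ≈ 1.27554.
Nominal growth factor: 1.57424. Real growth factor = 1.57424 / 1.27554 ≈ 1.23418.
Total real return ≈ 23.4176%.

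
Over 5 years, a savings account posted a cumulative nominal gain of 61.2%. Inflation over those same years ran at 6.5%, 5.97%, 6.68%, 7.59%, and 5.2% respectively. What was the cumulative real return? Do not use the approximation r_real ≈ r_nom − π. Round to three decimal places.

Cumulative inflation factor: 1.065 × 1.0597 × 1.0668 × 1.0759 × 1.052 ≈ 1.36271.
Nominal growth factor: 1.61200. Real growth factor = 1.61200 / 1.36271 ≈ 1.18294.
Total real return ≈ 18.2938%.

18.294%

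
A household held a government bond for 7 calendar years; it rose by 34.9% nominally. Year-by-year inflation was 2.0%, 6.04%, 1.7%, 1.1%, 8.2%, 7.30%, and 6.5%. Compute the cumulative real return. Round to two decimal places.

-1.89%

Cumulative inflation factor: 1.020 × 1.0604 × 1.017 × 1.011 × 1.082 × 1.0730 × 1.065 ≈ 1.37505.
Nominal growth factor: 1.34900. Real growth factor = 1.34900 / 1.37505 ≈ 0.98106.
Total real return ≈ -1.8945%.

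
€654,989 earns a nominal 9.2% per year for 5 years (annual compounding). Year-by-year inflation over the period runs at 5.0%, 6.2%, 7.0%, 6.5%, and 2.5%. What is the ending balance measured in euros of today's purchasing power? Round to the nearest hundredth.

Nominal value at maturity: €654,989 × (1 + 9.2%)^5 ≈ €1,017,061.46.
Price-level factor over 5 years: 1.050 × 1.062 × 1.070 × 1.065 × 1.025 ≈ 1.3024800101.
Dividing the nominal maturity value by the price-level factor gives the value in today's money.

€780,865.31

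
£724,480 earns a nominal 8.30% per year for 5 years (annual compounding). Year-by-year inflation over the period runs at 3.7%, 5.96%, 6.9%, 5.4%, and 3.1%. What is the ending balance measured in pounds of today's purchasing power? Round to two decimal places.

£845,611.73

Nominal value at maturity: £724,480 × (1 + 8.30%)^5 ≈ £1,079,365.88.
Price-level factor over 5 years: 1.037 × 1.0596 × 1.069 × 1.054 × 1.031 ≈ 1.2764320118.
Dividing the nominal maturity value by the price-level factor gives the value in today's money.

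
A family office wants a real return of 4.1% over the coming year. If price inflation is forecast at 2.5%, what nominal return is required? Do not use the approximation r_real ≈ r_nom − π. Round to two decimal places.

By the Fisher equation, 1 + r_nom = (1 + 4.1%)(1 + 2.5%) = 1.041 × 1.025 = 1.067025.
So r_nom = 6.7025%.

6.70%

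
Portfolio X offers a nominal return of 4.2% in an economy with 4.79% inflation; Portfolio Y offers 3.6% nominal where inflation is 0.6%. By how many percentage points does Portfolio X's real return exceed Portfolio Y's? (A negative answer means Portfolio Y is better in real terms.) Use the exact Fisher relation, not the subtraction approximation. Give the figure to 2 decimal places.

-3.55

Portfolio X real return: 1.042/1.0479 − 1 = -0.563%.
Portfolio Y real return: 1.036/1.006 − 1 = 2.982%.
Difference: -0.563 − 2.982 = -3.545 pp.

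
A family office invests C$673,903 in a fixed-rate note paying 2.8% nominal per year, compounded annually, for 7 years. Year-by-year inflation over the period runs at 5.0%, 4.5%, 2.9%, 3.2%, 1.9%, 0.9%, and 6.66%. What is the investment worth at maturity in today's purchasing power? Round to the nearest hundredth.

Nominal value at maturity: C$673,903 × (1 + 2.8%)^7 ≈ C$817,615.64.
Price-level factor over 7 years: 1.050 × 1.045 × 1.029 × 1.032 × 1.019 × 1.009 × 1.0666 ≈ 1.2778138503.
Dividing the nominal maturity value by the price-level factor gives the value in today's money.

C$639,855.05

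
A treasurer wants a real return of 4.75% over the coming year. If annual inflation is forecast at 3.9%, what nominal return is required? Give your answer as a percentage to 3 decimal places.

By the Fisher equation, 1 + r_nom = (1 + 4.75%)(1 + 3.9%) = 1.0475 × 1.039 = 1.0883525.
So r_nom = 8.83525%.

8.835%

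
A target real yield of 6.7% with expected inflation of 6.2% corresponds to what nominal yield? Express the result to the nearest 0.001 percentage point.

By the Fisher equation, 1 + r_nom = (1 + 6.7%)(1 + 6.2%) = 1.067 × 1.062 = 1.133154.
So r_nom = 13.3154%.

13.315%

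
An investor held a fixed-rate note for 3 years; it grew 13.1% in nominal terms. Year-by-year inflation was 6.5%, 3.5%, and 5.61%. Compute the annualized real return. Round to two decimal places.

-0.96%

Cumulative inflation factor: 1.065 × 1.035 × 1.0561 ≈ 1.16411.
Nominal growth factor: 1.13100. Real growth factor = 1.13100 / 1.16411 ≈ 0.97156.
Annualized: 0.97156^(1/3) − 1 ≈ -0.00957.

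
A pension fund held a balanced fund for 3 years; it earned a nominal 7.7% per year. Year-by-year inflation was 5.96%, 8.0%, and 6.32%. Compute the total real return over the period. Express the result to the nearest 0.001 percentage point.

Cumulative inflation factor: 1.0596 × 1.080 × 1.0632 ≈ 1.21669.
Nominal growth factor: 1.24924. Real growth factor = 1.24924 / 1.21669 ≈ 1.02675.
Total real return ≈ 2.6754%.

2.675%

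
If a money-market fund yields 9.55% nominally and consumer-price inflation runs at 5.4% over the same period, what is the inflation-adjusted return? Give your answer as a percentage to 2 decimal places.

Real return via the Fisher equation: (1 + 9.55%)/(1 + 5.4%) − 1 = 1.0955/1.054 − 1 ≈ 0.03937.

3.94%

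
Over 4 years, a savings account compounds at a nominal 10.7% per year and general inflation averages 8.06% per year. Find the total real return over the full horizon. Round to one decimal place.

10.1%

The annual real rate is (1+10.7%)/(1+8.06%) − 1 = 2.4431%.
Compounded over 4 years: (1 + 0.024431)^4 − 1 ≈ 0.10136.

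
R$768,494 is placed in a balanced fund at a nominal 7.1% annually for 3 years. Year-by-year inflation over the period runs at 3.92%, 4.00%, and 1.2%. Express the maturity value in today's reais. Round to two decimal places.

Nominal value at maturity: R$768,494 × (1 + 7.1%)^3 ≈ R$944,080.21.
Price-level factor over 3 years: 1.0392 × 1.0400 × 1.012 = 1.093737216.
The maturity value deflated by that factor is the answer in today's purchasing power.

R$863,169.14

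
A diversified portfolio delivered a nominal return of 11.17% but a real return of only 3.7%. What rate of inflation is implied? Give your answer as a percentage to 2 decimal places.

From (1+r_nom) = (1+r_real)(1+π), we get 1+π = (1 + 11.17%)/(1 + 3.7%) = 1.1117/1.037 ≈ 1.07203.
So π ≈ 7.2035%.

7.20%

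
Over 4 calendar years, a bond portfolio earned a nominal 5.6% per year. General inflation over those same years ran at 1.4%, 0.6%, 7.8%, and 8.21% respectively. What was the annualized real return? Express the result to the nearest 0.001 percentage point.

1.108%

Cumulative inflation factor: 1.014 × 1.006 × 1.078 × 1.0821 ≈ 1.18993.
Nominal growth factor: 1.24353. Real growth factor = 1.24353 / 1.18993 ≈ 1.04504.
Annualized: 1.04504^(1/4) − 1 ≈ 0.01108.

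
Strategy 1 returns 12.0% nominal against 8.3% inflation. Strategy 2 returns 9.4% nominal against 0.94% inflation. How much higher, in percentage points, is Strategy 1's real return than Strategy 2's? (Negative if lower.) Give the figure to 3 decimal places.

Strategy 1 real return: 1.120/1.083 − 1 = 3.4164%.
Strategy 2 real return: 1.094/1.0094 − 1 = 8.3812%.
Difference: 3.4164 − 8.3812 = -4.9648 pp.

-4.965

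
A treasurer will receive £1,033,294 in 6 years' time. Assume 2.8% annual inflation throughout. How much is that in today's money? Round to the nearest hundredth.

£875,518.28

Price-level factor over 6 years: (1 + 2.8%)^6 ≈ 1.1802083636.
Purchasing power today: £1,033,294 divided by that factor.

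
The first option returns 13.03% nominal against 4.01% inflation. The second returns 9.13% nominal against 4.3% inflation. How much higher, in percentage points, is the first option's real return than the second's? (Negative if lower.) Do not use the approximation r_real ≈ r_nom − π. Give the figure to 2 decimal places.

The first option real return: 1.1303/1.0401 − 1 = 8.672%.
The second real return: 1.0913/1.043 − 1 = 4.631%.
Difference: 8.672 − 4.631 = 4.041 pp.

4.04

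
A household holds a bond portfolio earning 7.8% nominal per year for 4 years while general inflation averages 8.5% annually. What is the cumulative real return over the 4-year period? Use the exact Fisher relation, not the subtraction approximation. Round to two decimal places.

The annual real rate is (1+7.8%)/(1+8.5%) − 1 = -0.6452%.
Compounded over 4 years: (1 + -0.006452)^4 − 1 ≈ -0.02556.

-2.56%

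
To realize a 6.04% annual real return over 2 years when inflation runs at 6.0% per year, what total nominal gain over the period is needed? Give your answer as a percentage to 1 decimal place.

Required annual nominal rate: (1+6.04%)(1+6.0%) − 1 = 12.4024%.
Cumulative over 2 years: (1 + 0.124024)^2 − 1 ≈ 0.26343.

26.3%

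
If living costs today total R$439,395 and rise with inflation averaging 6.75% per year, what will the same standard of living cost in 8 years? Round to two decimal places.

Cumulative price-level factor: (1+6.75%)^8 ≈ 1.6863319545.
Multiplying R$439,395 by the price-level factor gives the future nominal sum.

R$740,965.83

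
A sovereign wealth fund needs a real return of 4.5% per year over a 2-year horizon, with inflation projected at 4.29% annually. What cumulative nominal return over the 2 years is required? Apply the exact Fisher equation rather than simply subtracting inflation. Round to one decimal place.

18.8%

Required annual nominal rate: (1+4.5%)(1+4.29%) − 1 = 8.98305%.
Cumulative over 2 years: (1 + 0.0898305)^2 − 1 ≈ 0.18773.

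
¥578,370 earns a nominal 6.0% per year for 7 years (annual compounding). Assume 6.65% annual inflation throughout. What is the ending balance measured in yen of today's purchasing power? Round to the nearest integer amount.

Nominal value at maturity: ¥578,370 × (1 + 6.0%)^7 ≈ ¥869,655.
Price-level factor over 7 years: (1 + 6.65%)^7 ≈ 1.5693724287.
The maturity value deflated by that factor is the answer in today's purchasing power.

¥554,142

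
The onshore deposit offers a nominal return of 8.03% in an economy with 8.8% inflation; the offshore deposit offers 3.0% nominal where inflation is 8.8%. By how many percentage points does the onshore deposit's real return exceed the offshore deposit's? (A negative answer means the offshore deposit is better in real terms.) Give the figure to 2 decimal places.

4.62

The onshore deposit real return: 1.0803/1.088 − 1 = -0.708%.
The offshore deposit real return: 1.030/1.088 − 1 = -5.331%.
Difference: -0.708 − (-5.331) = 4.623 pp.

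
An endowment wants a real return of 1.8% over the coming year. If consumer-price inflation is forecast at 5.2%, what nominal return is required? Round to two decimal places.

7.09%

By the Fisher equation, 1 + r_nom = (1 + 1.8%)(1 + 5.2%) = 1.018 × 1.052 = 1.070936.
So r_nom = 7.0936%.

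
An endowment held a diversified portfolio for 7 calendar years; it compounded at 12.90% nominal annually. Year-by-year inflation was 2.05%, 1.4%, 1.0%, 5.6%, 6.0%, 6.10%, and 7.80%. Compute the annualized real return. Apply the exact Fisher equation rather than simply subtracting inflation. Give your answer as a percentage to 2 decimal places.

Cumulative inflation factor: 1.0205 × 1.014 × 1.010 × 1.056 × 1.060 × 1.0610 × 1.0780 ≈ 1.33806.
Nominal growth factor: 2.33807. Real growth factor = 2.33807 / 1.33806 ≈ 1.74736.
Annualized: 1.74736^(1/7) − 1 ≈ 0.08299.

8.30%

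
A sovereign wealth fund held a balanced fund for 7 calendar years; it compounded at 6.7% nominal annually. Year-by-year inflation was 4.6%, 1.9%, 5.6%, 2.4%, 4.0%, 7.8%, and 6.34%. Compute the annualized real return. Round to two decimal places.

1.96%

Cumulative inflation factor: 1.046 × 1.019 × 1.056 × 1.024 × 1.040 × 1.078 × 1.0634 ≈ 1.37410.
Nominal growth factor: 1.57453. Real growth factor = 1.57453 / 1.37410 ≈ 1.14586.
Annualized: 1.14586^(1/7) − 1 ≈ 0.01964.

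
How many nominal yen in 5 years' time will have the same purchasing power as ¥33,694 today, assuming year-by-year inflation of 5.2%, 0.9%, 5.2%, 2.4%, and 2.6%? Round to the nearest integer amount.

Cumulative price-level factor: 1.052 × 1.009 × 1.052 × 1.024 × 1.026 ≈ 1.1731943513.
The nominal amount required is ¥33,694 scaled up by that factor.

¥39,530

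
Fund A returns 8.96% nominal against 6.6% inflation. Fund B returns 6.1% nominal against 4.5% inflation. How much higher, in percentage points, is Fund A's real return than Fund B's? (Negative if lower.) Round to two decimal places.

0.68

Fund A real return: 1.0896/1.066 − 1 = 2.214%.
Fund B real return: 1.061/1.045 − 1 = 1.531%.
Difference: 2.214 − 1.531 = 0.683 pp.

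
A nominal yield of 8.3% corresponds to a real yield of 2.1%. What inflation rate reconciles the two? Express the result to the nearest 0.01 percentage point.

From (1+r_nom) = (1+r_real)(1+π), we get 1+π = (1 + 8.3%)/(1 + 2.1%) = 1.083/1.021 ≈ 1.06072.
So π ≈ 6.0725%.

6.07%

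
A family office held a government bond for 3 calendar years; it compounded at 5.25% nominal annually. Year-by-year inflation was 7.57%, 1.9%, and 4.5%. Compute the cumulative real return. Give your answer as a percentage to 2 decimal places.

1.79%

Cumulative inflation factor: 1.0757 × 1.019 × 1.045 ≈ 1.14546.
Nominal growth factor: 1.16591. Real growth factor = 1.16591 / 1.14546 ≈ 1.01785.
Total real return ≈ 1.7852%.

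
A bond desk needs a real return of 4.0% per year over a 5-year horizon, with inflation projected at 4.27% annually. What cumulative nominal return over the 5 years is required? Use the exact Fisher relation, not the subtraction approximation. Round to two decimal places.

Required annual nominal rate: (1+4.0%)(1+4.27%) − 1 = 8.4408%.
Cumulative over 5 years: (1 + 0.084408)^5 − 1 ≈ 0.49956.

49.96%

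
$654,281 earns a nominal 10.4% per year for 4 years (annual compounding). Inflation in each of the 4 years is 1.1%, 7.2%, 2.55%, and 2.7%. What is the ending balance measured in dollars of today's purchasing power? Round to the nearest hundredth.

$851,507.65

Nominal value at maturity: $654,281 × (1 + 10.4%)^4 ≈ $971,942.57.
Price-level factor over 4 years: 1.011 × 1.072 × 1.0255 × 1.027 ≈ 1.1414372708.
Dividing the nominal maturity value by the price-level factor gives the value in today's money.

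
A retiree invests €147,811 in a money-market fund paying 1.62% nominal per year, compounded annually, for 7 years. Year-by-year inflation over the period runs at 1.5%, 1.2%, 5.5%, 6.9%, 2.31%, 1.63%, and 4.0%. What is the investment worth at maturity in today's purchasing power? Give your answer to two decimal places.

Nominal value at maturity: €147,811 × (1 + 1.62%)^7 ≈ €165,409.74.
Price-level factor over 7 years: 1.015 × 1.012 × 1.055 × 1.069 × 1.0231 × 1.0163 × 1.040 ≈ 1.2527086295.
The maturity value deflated by that factor is the answer in today's purchasing power.

€132,041.67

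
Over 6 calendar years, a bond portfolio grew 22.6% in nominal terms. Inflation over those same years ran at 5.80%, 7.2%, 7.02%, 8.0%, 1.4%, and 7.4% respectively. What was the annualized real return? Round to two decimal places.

Cumulative inflation factor: 1.0580 × 1.072 × 1.0702 × 1.080 × 1.014 × 1.074 ≈ 1.42762.
Nominal growth factor: 1.22600. Real growth factor = 1.22600 / 1.42762 ≈ 0.85877.
Annualized: 0.85877^(1/6) − 1 ≈ -0.02506.

-2.51%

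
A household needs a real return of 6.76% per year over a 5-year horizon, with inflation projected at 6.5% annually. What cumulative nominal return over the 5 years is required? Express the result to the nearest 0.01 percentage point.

90.02%

Required annual nominal rate: (1+6.76%)(1+6.5%) − 1 = 13.6994%.
Cumulative over 5 years: (1 + 0.136994)^5 − 1 ≈ 0.90016.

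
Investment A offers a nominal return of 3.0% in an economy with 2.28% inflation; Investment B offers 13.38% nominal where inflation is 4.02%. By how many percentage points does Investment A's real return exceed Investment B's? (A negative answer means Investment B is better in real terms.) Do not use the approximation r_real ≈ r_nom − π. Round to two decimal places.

Investment A real return: 1.030/1.0228 − 1 = 0.704%.
Investment B real return: 1.1338/1.0402 − 1 = 8.998%.
Difference: 0.704 − 8.998 = -8.294 pp.

-8.29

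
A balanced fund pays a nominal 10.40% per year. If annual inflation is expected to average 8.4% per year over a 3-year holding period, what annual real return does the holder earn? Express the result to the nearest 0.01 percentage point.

1.85%

With constant rates the annual real return is the same each year: (1+10.40%)/(1+8.4%) − 1 = 0.01845.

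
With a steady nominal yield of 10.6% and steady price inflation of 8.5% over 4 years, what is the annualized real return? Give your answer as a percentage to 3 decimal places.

With constant rates the annual real return is the same each year: (1+10.6%)/(1+8.5%) − 1 = 0.01935.

1.935%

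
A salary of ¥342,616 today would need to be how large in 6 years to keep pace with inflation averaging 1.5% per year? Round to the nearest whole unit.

Cumulative price-level factor: (1+1.5%)^6 ≈ 1.0934432639.
Multiplying ¥342,616 by the price-level factor gives the future nominal sum.

¥374,631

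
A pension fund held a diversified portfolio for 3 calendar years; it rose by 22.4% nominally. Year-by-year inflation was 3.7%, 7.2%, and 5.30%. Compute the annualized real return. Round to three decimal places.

1.499%

Cumulative inflation factor: 1.037 × 1.072 × 1.0530 ≈ 1.17058.
Nominal growth factor: 1.22400. Real growth factor = 1.22400 / 1.17058 ≈ 1.04563.
Annualized: 1.04563^(1/3) − 1 ≈ 0.01499.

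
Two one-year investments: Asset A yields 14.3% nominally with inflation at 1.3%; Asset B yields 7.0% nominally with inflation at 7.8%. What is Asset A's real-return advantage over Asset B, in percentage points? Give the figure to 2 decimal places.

13.58

Asset A real return: 1.143/1.013 − 1 = 12.833%.
Asset B real return: 1.070/1.078 − 1 = -0.742%.
Difference: 12.833 − (-0.742) = 13.575 pp.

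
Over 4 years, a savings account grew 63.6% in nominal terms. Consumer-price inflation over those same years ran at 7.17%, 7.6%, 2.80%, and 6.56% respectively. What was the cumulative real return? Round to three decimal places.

29.512%

Cumulative inflation factor: 1.0717 × 1.076 × 1.0280 × 1.0656 ≈ 1.26320.
Nominal growth factor: 1.63600. Real growth factor = 1.63600 / 1.26320 ≈ 1.29512.
Total real return ≈ 29.5121%.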